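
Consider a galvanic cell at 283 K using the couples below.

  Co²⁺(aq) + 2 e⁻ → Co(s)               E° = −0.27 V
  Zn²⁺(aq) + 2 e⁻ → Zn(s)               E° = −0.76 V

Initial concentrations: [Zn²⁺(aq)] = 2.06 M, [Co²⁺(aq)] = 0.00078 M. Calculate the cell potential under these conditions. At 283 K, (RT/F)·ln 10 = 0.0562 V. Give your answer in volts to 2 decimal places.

+0.39 V

The Co²⁺/Co couple has the more positive E°, so it is the cathode; Zn²⁺/Zn is the anode.
E°cell = E°cat − E°an = −0.27 − (−0.76) = +0.49 V; n = 2.
Balancing gives Co²⁺(aq) + Zn(s) → Co(s) + Zn²⁺(aq); hence Q = [Zn²⁺(aq)] / [Co²⁺(aq)] = 2.64×10^3 (log Q = 3.422).
Applying E = E° − (RT ln10/nF)·log Q gives +0.49 − (0.0562/2)(3.422) = +0.39 V.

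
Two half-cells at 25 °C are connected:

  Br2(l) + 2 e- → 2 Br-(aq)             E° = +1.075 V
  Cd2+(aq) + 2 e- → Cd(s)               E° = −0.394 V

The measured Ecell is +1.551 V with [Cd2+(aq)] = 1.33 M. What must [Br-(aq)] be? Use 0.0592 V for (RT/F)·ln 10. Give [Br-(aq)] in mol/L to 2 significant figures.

0.036 M

With Br₂/Br⁻ at the cathode and Cd²⁺/Cd at the anode, E°cell = +1.075 − (−0.394) = +1.469 V (n = 2).
Since E = E° − (0.0592/n)·log Q, log Q = n(E° − E)/0.0592 = −2.770.
Balancing electrons gives Br2(l) + Cd(s) → 2 Br-(aq) + Cd2+(aq); thus Q = [Br-(aq)]^2·[Cd2+(aq)].
Isolating [Br-(aq)] in Q = 10^{−2.770} yields log [Br-(aq)] = −1.447, i.e. 0.036 M.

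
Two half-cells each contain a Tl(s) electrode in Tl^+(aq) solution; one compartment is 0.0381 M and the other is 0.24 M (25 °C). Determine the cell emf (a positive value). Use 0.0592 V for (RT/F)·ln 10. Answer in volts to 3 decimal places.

For a concentration cell E°cell = 0, since both electrodes use the same couple.
The compartment with the higher Tl^+(aq) concentration (0.24 M) acts as the cathode; ions are reduced there and produced at the dilute (0.0381 M) anode.
With n = 1, Ecell = −(0.0592/1)·log([dilute]/[conc]) = −(0.0592/1)·log(0.0381/0.24) = +0.047 V.

0.047 V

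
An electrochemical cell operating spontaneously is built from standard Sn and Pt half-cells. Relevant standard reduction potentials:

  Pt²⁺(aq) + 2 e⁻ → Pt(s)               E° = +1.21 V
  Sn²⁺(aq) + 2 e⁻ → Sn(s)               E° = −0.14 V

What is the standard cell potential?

+1.35 V

The Pt²⁺/Pt couple has the higher E°, so Pt ion is reduced (cathode) and Sn is oxidized (anode).
E°cell = E°(cathode) − E°(anode) = +1.21 − (−0.14) = +1.35 V.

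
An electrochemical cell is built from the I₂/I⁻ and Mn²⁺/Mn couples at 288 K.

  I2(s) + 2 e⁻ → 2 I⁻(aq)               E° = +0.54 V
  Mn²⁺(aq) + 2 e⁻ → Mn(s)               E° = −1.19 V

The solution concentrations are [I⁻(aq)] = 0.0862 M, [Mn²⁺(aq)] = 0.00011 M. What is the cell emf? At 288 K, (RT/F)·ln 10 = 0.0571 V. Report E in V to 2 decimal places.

+1.90 V

The I₂/I⁻ couple has the more positive E°, so it is the cathode; Mn²⁺/Mn is the anode.
E°cell = E°cat − E°an = +0.54 − (−1.19) = +1.73 V; n = 2.
The balanced reaction is I2(s) + Mn(s) → 2 I⁻(aq) + Mn²⁺(aq), so Q = [I⁻(aq)]^2·[Mn²⁺(aq)] = 8.17×10^−7 and log Q = −6.088.
By the Nernst equation, E = +1.73 − (0.0571/2)·(−6.088) = +1.90 V.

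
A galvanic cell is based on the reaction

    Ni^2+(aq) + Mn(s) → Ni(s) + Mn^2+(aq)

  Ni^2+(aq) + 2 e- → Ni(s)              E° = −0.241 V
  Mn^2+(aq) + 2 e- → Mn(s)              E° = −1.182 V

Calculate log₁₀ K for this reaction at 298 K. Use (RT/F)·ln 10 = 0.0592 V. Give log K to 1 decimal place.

The Ni²⁺/Ni couple is reduced (cathode); E°cell = −0.241 − (−1.182) = +0.941 V with n = 2.
At equilibrium E = 0, so log K = nE°cell / 0.0592 = (2)(+0.941) / 0.0592 = 31.8.

log K = 31.8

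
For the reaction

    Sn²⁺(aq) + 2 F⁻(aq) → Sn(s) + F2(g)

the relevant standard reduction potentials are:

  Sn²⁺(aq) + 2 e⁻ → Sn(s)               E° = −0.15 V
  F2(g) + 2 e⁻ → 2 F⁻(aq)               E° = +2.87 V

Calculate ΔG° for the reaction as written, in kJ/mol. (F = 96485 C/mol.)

In the reaction as written Sn²⁺(aq) is reduced, so the Sn²⁺/Sn couple is the cathode and F₂/F⁻ is the anode.
E°cell = −0.15 − (+2.87) = −3.02 V; balancing electrons gives n = 2.
ΔG° = −nFE°cell = −(2)(96485)(−3.02) J/mol = +583 kJ/mol.

+583 kJ/mol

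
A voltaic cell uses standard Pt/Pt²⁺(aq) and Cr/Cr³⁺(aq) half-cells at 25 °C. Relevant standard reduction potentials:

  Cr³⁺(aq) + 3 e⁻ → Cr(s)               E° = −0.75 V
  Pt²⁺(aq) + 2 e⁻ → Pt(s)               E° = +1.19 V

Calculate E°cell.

Of the two couples in this cell, the one with the more positive reduction potential is reduced at the cathode: here that is Pt²⁺/Pt (+1.19 V); Cr³⁺/Cr (−0.75 V) is the anode.
E°cell = E°(cathode) − E°(anode) = +1.19 − (−0.75) = +1.94 V.

+1.94 V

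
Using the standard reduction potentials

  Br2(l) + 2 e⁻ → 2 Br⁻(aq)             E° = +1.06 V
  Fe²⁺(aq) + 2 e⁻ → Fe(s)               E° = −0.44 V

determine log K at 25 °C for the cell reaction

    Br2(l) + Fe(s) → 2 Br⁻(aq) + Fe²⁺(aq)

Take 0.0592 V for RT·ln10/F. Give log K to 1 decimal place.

The Br₂/Br⁻ couple is reduced (cathode); E°cell = +1.06 − (−0.44) = +1.50 V with n = 2.
At equilibrium E = 0, so log K = nE°cell / 0.0592 = (2)(+1.50) / 0.0592 = 50.7.

log K = 50.7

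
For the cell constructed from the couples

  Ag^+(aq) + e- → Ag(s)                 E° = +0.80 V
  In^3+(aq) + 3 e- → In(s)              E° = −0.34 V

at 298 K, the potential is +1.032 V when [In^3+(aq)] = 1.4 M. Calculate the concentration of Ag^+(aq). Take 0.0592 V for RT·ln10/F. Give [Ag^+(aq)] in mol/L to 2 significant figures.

Ag⁺/Ag is the cathode (higher E°); E°cell = +0.80 − (−0.34) = +1.14 V with n = 3.
Since E = E° − (0.0592/n)·log Q, log Q = n(E° − E)/0.0592 = 5.473.
For 3 Ag^+(aq) + In(s) → 3 Ag(s) + In^3+(aq), the reaction quotient is Q = [In^3+(aq)] / [Ag^+(aq)]^3.
Solving for the unknown gives log [Ag^+(aq)] = −1.776, so [Ag^+(aq)] ≈ 0.017 M.

0.017 M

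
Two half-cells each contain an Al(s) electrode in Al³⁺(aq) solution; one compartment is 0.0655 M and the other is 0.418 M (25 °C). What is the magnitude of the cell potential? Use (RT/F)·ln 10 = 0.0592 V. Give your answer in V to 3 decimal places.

For a concentration cell E°cell = 0, since both electrodes use the same couple.
The compartment with the higher Al³⁺(aq) concentration (0.418 M) acts as the cathode; ions are reduced there and produced at the dilute (0.0655 M) anode.
With n = 3, Ecell = −(0.0592/3)·log([dilute]/[conc]) = −(0.0592/3)·log(0.0655/0.418) = +0.016 V.

0.016 V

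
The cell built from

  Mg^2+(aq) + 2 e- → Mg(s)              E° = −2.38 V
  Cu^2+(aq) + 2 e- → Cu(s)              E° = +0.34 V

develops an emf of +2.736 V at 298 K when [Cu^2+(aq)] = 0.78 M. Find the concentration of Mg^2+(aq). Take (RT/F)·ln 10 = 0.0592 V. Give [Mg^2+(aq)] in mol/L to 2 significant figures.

0.22 M

The Cu²⁺/Cu couple has the larger reduction potential, so it is the cathode: E°cell = +0.34 − (−2.38) = +2.72 V and n = 2.
Rearranging E = E° − (0.0592/n)·log Q gives log Q = 2(+2.72 − (+2.736))/0.0592 = −0.541.
The balanced reaction is Cu^2+(aq) + Mg(s) → Cu(s) + Mg^2+(aq), so Q = [Mg^2+(aq)] / [Cu^2+(aq)].
Substituting the known concentrations and solving, log [Mg^2+(aq)] = −0.649 and [Mg^2+(aq)] = 0.22 M.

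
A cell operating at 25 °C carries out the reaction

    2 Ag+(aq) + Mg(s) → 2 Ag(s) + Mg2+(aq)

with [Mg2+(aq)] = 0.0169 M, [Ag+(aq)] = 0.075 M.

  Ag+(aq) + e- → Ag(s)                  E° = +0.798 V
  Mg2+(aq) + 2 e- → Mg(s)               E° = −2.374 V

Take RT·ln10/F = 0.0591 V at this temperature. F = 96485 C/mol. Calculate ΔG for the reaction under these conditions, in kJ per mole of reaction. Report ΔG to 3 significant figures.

E°cell = +0.798 − (−2.374) = +3.172 V; the balanced reaction transfers n = 2 electrons.
The reaction quotient is [Mg2+(aq)] / [Ag+(aq)]^2 = 3; by Nernst, E = +3.172 − (0.0591/2)(0.478) = +3.1579 V.
Then ΔG = −nFE = −2 × 96485 × +3.1579 J/mol = −609 kJ/mol.

−609 kJ/mol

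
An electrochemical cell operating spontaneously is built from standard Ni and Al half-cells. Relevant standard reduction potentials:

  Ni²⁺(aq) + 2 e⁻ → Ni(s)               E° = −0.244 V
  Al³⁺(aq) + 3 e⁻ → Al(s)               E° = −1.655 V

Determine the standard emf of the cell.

The Ni²⁺/Ni couple has the higher E°, so Ni ion is reduced (cathode) and Al is oxidized (anode).
E°cell = E°(cathode) − E°(anode) = −0.244 − (−1.655) = +1.411 V.

+1.411 V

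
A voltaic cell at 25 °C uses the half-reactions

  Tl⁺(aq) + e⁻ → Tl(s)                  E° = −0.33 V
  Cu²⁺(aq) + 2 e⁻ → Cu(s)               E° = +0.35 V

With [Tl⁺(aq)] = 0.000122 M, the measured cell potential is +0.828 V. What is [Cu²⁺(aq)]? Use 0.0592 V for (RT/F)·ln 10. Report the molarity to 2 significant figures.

With Cu²⁺/Cu at the cathode and Tl⁺/Tl at the anode, E°cell = +0.35 − (−0.33) = +0.68 V (n = 2).
Rearranging E = E° − (0.0592/n)·log Q gives log Q = 2(+0.68 − (+0.828))/0.0592 = −5.000.
For Cu²⁺(aq) + 2 Tl(s) → Cu(s) + 2 Tl⁺(aq), the reaction quotient is Q = [Tl⁺(aq)]^2 / [Cu²⁺(aq)].
Substituting the known concentrations and solving, log [Cu²⁺(aq)] = −2.827 and [Cu²⁺(aq)] = 0.0015 M.

0.0015 M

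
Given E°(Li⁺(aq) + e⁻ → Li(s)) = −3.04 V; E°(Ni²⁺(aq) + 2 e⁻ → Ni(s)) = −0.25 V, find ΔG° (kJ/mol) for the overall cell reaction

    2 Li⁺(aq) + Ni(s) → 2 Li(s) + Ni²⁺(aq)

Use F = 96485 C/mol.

+538 kJ/mol

In the reaction as written Li⁺(aq) is reduced, so the Li⁺/Li couple is the cathode and Ni²⁺/Ni is the anode.
E°cell = −3.04 − (−0.25) = −2.79 V; balancing electrons gives n = 2.
ΔG° = −nFE°cell = −(2)(96485)(−2.79) J/mol = +538 kJ/mol.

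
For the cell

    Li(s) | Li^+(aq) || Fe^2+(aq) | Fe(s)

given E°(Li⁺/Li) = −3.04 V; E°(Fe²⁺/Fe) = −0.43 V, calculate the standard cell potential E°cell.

+2.61 V

By convention the left-hand electrode in cell notation is the anode (oxidation) and the right-hand electrode is the cathode (reduction).
E°cell = E°(right) − E°(left) = −0.43 − (−3.04) = +2.61 V.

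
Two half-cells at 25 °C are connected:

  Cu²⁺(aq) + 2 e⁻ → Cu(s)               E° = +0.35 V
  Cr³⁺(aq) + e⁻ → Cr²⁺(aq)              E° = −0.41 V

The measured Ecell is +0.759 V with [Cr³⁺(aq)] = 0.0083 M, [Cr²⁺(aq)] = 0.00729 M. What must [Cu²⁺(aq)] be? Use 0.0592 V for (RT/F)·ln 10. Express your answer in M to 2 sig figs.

With Cu²⁺/Cu at the cathode and Cr³⁺/Cr²⁺ at the anode, E°cell = +0.35 − (−0.41) = +0.76 V (n = 2).
Since E = E° − (0.0592/n)·log Q, log Q = n(E° − E)/0.0592 = 0.034.
The balanced reaction is Cu²⁺(aq) + 2 Cr²⁺(aq) → Cu(s) + 2 Cr³⁺(aq), so Q = [Cr³⁺(aq)]^2 / ([Cu²⁺(aq)]·[Cr²⁺(aq)]^2).
Isolating [Cu²⁺(aq)] in Q = 10^{0.034} yields log [Cu²⁺(aq)] = 0.079, i.e. 1.2 M.

1.2 M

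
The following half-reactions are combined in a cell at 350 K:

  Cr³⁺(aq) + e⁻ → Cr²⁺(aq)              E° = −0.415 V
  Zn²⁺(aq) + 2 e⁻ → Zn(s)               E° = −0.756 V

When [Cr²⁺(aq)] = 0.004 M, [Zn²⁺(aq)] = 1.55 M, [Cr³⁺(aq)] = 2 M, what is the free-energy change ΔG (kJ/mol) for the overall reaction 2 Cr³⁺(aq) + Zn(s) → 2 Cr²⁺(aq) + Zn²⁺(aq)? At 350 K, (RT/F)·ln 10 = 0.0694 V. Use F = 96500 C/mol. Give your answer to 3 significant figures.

−101 kJ/mol

The standard cell potential is −0.415 − (−0.756) = +0.341 V, with n = 2 electrons in the balanced equation.
The reaction quotient is ([Cr²⁺(aq)]^2·[Zn²⁺(aq)]) / [Cr³⁺(aq)]^2 = 6.2×10^−6; by Nernst, E = +0.341 − (0.0694/2)(−5.208) = +0.5217 V.
Then ΔG = −nFE = −2 × 96500 × +0.5217 J/mol = −101 kJ/mol.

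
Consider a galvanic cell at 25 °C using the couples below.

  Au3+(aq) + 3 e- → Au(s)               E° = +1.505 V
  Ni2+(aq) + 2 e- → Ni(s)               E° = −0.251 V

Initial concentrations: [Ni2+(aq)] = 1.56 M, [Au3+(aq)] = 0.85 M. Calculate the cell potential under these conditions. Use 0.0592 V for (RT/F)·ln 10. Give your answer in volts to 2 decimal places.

+1.75 V

Since E°(Au³⁺/Au) > E°(Ni²⁺/Ni), Au³⁺/Au serves as the cathode.
E°cell = E°cat − E°an = +1.505 − (−0.251) = +1.756 V; n = 6.
Balancing gives 2 Au3+(aq) + 3 Ni(s) → 2 Au(s) + 3 Ni2+(aq); hence Q = [Ni2+(aq)]^3 / [Au3+(aq)]^2 = 5.25 (log Q = 0.721).
Applying E = E° − (RT ln10/nF)·log Q gives +1.756 − (0.0592/6)(0.721) = +1.75 V.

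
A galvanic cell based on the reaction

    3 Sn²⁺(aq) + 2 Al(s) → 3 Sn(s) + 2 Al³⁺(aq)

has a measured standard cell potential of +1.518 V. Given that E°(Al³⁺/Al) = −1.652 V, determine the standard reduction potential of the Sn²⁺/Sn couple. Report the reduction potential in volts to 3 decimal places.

In the reaction as written the Sn²⁺/Sn couple is reduced (cathode) and Al³⁺/Al is oxidized (anode), so E°cell = E°(Sn²⁺/Sn) − E°(Al³⁺/Al).
E°(Sn²⁺/Sn) = E°cell + E°(anode) = +1.518 + (−1.652) = −0.134 V.

−0.134 V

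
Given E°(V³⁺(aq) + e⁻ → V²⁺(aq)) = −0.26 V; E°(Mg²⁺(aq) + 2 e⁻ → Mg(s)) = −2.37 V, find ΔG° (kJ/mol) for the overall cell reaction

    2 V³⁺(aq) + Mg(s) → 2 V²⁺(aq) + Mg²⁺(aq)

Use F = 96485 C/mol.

In the reaction as written V³⁺(aq) is reduced, so the V³⁺/V²⁺ couple is the cathode and Mg²⁺/Mg is the anode.
E°cell = −0.26 − (−2.37) = +2.11 V; balancing electrons gives n = 2.
ΔG° = −nFE°cell = −(2)(96485)(+2.11) J/mol = −407 kJ/mol.

−407 kJ/mol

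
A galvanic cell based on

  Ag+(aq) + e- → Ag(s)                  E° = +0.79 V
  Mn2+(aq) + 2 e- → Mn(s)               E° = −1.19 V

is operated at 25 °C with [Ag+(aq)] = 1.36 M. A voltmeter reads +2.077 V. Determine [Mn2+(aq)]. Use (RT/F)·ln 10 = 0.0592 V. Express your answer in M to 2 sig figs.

The Ag⁺/Ag couple has the larger reduction potential, so it is the cathode: E°cell = +0.79 − (−1.19) = +1.98 V and n = 2.
From the Nernst equation, log Q = n(E° − E)/0.0592 = 2·(+1.98 − (+2.077))/0.0592 = −3.277.
Balancing electrons gives 2 Ag+(aq) + Mn(s) → 2 Ag(s) + Mn2+(aq); thus Q = [Mn2+(aq)] / [Ag+(aq)]^2.
Isolating [Mn2+(aq)] in Q = 10^{−3.277} yields log [Mn2+(aq)] = −3.010, i.e. 0.00098 M.

0.00098 M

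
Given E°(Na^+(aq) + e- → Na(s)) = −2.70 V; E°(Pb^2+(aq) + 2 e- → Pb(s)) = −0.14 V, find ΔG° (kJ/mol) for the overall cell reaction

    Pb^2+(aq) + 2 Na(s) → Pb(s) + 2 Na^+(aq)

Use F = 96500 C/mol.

In the reaction as written Pb^2+(aq) is reduced, so the Pb²⁺/Pb couple is the cathode and Na⁺/Na is the anode.
E°cell = −0.14 − (−2.70) = +2.56 V; balancing electrons gives n = 2.
ΔG° = −nFE°cell = −(2)(96500)(+2.56) J/mol = −494 kJ/mol.

−494 kJ/mol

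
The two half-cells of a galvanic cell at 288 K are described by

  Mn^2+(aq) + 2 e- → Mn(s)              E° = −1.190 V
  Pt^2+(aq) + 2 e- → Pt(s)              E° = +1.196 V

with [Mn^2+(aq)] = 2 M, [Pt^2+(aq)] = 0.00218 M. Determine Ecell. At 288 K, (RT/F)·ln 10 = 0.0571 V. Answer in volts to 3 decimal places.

+2.301 V

Since E°(Pt²⁺/Pt) > E°(Mn²⁺/Mn), Pt²⁺/Pt serves as the cathode.
The standard potential is +1.196 − (−1.190) = +2.386 V and the balanced reaction transfers n = 2 electrons.
The balanced reaction is Pt^2+(aq) + Mn(s) → Pt(s) + Mn^2+(aq), so Q = [Mn^2+(aq)] / [Pt^2+(aq)] = 917 and log Q = 2.963.
E = E° − (0.0571/n)·log Q = +2.386 − (0.0571/2)(2.963) = +2.301 V.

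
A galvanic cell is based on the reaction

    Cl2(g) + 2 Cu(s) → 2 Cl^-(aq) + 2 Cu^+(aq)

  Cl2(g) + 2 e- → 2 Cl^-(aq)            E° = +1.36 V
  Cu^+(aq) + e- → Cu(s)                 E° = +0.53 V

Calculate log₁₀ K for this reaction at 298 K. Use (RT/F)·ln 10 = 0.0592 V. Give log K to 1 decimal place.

log K = 28.0

The Cl₂/Cl⁻ couple is reduced (cathode); E°cell = +1.36 − (+0.53) = +0.83 V with n = 2.
At equilibrium E = 0, so log K = nE°cell / 0.0592 = (2)(+0.83) / 0.0592 = 28.0.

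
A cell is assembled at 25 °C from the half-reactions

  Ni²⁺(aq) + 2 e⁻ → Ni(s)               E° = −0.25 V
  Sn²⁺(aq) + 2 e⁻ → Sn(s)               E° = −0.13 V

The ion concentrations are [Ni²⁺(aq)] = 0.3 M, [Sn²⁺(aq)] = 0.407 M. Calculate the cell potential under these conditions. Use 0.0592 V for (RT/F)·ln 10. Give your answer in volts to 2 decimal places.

Sn²⁺/Sn is reduced (cathode, E° = −0.13 V) and Ni²⁺/Ni is oxidized (anode).
The standard potential is −0.13 − (−0.25) = +0.12 V and the balanced reaction transfers n = 2 electrons.
Balancing gives Sn²⁺(aq) + Ni(s) → Sn(s) + Ni²⁺(aq); hence Q = [Ni²⁺(aq)] / [Sn²⁺(aq)] = 0.737 (log Q = −0.132).
By the Nernst equation, E = +0.12 − (0.0592/2)·(−0.132) = +0.12 V.

+0.12 V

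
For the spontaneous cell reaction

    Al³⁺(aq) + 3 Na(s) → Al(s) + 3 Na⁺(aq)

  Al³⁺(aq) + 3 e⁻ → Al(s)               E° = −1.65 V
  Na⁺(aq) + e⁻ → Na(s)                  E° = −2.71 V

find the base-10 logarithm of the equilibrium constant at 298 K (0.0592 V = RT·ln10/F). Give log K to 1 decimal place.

log K = 53.7

The Al³⁺/Al couple is reduced (cathode); E°cell = −1.65 − (−2.71) = +1.06 V with n = 3.
At equilibrium E = 0, so log K = nE°cell / 0.0592 = (3)(+1.06) / 0.0592 = 53.7.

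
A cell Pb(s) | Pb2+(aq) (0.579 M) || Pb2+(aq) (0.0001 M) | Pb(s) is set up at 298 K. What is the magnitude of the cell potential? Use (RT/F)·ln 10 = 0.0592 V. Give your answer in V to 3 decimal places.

0.111 V

For a concentration cell E°cell = 0, since both electrodes use the same couple.
The compartment with the higher Pb2+(aq) concentration (0.579 M) acts as the cathode; ions are reduced there and produced at the dilute (0.0001 M) anode.
With n = 2, Ecell = −(0.0592/2)·log([dilute]/[conc]) = −(0.0592/2)·log(0.0001/0.579) = +0.111 V.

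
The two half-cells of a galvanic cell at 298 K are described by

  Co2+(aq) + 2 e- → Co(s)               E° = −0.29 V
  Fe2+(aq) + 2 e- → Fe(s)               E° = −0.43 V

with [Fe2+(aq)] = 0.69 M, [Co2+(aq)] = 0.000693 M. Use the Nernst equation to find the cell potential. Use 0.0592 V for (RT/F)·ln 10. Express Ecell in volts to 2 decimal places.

+0.05 V

The Co²⁺/Co couple has the more positive E°, so it is the cathode; Fe²⁺/Fe is the anode.
E°cell = E°cat − E°an = −0.29 − (−0.43) = +0.14 V; n = 2.
The balanced reaction is Co2+(aq) + Fe(s) → Co(s) + Fe2+(aq), so Q = [Fe2+(aq)] / [Co2+(aq)] = 996 and log Q = 2.998.
By the Nernst equation, E = +0.14 − (0.0592/2)·(2.998) = +0.05 V.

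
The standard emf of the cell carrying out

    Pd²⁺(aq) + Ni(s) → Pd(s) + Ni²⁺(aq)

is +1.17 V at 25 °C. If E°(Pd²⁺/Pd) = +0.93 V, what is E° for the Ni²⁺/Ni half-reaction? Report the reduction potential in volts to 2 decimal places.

−0.24 V

In the reaction as written the Pd²⁺/Pd couple is reduced (cathode) and Ni²⁺/Ni is oxidized (anode), so E°cell = E°(Pd²⁺/Pd) − E°(Ni²⁺/Ni).
E°(Ni²⁺/Ni) = E°(cathode) − E°cell = +0.93 − (+1.17) = −0.24 V.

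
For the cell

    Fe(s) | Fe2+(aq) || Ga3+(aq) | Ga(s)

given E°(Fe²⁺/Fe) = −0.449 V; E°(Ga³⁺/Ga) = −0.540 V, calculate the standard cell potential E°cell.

−0.091 V

By convention the left-hand electrode in cell notation is the anode (oxidation) and the right-hand electrode is the cathode (reduction).
E°cell = E°(right) − E°(left) = −0.540 − (−0.449) = −0.091 V.
The negative sign shows that, as written, the cell would require an external voltage to drive the reaction.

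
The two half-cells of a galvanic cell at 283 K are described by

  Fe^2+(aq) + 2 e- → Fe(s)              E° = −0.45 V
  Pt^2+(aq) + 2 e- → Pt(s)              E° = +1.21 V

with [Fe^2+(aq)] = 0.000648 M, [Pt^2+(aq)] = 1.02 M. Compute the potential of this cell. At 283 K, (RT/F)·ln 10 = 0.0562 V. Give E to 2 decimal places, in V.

Pt²⁺/Pt is reduced (cathode, E° = +1.21 V) and Fe²⁺/Fe is oxidized (anode).
E°cell = +1.21 − (−0.45) = +1.66 V, with n = 2 electrons transferred.
The balanced reaction is Pt^2+(aq) + Fe(s) → Pt(s) + Fe^2+(aq), so Q = [Fe^2+(aq)] / [Pt^2+(aq)] = 0.000635 and log Q = −3.197.
Applying E = E° − (RT ln10/nF)·log Q gives +1.66 − (0.0562/2)(−3.197) = +1.75 V.

+1.75 V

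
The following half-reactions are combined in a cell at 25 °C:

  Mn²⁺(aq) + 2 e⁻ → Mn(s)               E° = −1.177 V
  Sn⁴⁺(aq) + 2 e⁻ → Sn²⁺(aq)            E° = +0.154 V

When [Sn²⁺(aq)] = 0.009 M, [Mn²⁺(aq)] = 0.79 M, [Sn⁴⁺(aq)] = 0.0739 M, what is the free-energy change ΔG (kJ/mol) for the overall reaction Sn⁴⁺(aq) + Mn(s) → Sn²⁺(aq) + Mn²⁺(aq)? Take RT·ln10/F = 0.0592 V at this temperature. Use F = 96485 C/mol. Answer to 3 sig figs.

−263 kJ/mol

With Sn⁴⁺/Sn²⁺ reduced at the cathode, E°cell = +0.154 − (−1.177) = +1.331 V and n = 2.
Here Q = ([Sn²⁺(aq)]·[Mn²⁺(aq)]) / [Sn⁴⁺(aq)] = 0.0962 (log Q = −1.017), giving E = +1.331 − (0.0592/2)·(−1.017) = +1.3611 V.
ΔG = −nFE = −(2)(96485)(+1.3611) J/mol = −263 kJ/mol.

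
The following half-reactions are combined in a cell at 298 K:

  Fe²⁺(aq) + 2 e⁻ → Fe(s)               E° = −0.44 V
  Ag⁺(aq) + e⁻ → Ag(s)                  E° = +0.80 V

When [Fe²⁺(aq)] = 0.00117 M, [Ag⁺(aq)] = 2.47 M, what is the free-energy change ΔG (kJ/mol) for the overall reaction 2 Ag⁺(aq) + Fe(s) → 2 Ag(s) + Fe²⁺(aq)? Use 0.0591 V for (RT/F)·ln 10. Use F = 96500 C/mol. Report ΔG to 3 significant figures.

−261 kJ/mol

With Ag⁺/Ag reduced at the cathode, E°cell = +0.80 − (−0.44) = +1.24 V and n = 2.
Q = [Fe²⁺(aq)] / [Ag⁺(aq)]^2 = 0.000192, so log Q = −3.717 and E = +1.24 − (0.0591/2)(−3.717) = +1.3498 V.
Then ΔG = −nFE = −2 × 96500 × +1.3498 J/mol = −261 kJ/mol.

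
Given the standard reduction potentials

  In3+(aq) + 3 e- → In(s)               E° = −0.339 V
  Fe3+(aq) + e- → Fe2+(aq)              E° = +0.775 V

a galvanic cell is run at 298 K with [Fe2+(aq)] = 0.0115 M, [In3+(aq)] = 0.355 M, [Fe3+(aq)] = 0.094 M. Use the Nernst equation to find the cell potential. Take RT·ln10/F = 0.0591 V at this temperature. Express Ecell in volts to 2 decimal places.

The Fe³⁺/Fe²⁺ couple has the more positive E°, so it is the cathode; In³⁺/In is the anode.
The standard potential is +0.775 − (−0.339) = +1.114 V and the balanced reaction transfers n = 3 electrons.
The balanced reaction is 3 Fe3+(aq) + In(s) → 3 Fe2+(aq) + In3+(aq), so Q = ([Fe2+(aq)]^3·[In3+(aq)]) / [Fe3+(aq)]^3 = 0.00065 and log Q = −3.187.
By the Nernst equation, E = +1.114 − (0.0591/3)·(−3.187) = +1.18 V.

+1.18 V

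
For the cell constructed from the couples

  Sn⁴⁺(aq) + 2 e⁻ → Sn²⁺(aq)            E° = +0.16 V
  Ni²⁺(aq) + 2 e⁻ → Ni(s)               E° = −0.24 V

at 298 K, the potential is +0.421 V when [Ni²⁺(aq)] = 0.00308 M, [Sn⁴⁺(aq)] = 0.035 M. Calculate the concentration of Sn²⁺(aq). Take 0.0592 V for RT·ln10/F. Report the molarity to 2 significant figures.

2.2 M

With Sn⁴⁺/Sn²⁺ at the cathode and Ni²⁺/Ni at the anode, E°cell = +0.16 − (−0.24) = +0.40 V (n = 2).
From the Nernst equation, log Q = n(E° − E)/0.0592 = 2·(+0.40 − (+0.421))/0.0592 = −0.709.
The balanced reaction is Sn⁴⁺(aq) + Ni(s) → Sn²⁺(aq) + Ni²⁺(aq), so Q = ([Sn²⁺(aq)]·[Ni²⁺(aq)]) / [Sn⁴⁺(aq)].
Isolating [Sn²⁺(aq)] in Q = 10^{−0.709} yields log [Sn²⁺(aq)] = 0.347, i.e. 2.2 M.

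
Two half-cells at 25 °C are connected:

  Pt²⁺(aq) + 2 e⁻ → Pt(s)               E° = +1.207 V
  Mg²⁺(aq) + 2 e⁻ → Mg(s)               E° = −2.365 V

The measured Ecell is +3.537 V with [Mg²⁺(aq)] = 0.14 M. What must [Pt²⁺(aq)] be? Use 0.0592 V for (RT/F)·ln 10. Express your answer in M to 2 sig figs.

0.0092 M

The Pt²⁺/Pt couple has the larger reduction potential, so it is the cathode: E°cell = +1.207 − (−2.365) = +3.572 V and n = 2.
Since E = E° − (0.0592/n)·log Q, log Q = n(E° − E)/0.0592 = 1.182.
Balancing electrons gives Pt²⁺(aq) + Mg(s) → Pt(s) + Mg²⁺(aq); thus Q = [Mg²⁺(aq)] / [Pt²⁺(aq)].
Isolating [Pt²⁺(aq)] in Q = 10^{1.182} yields log [Pt²⁺(aq)] = −2.036, i.e. 0.0092 M.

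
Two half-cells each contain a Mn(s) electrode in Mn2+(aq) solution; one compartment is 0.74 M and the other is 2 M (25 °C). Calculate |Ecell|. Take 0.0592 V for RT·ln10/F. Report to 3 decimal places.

For a concentration cell E°cell = 0, since both electrodes use the same couple.
The compartment with the higher Mn2+(aq) concentration (2 M) acts as the cathode; ions are reduced there and produced at the dilute (0.74 M) anode.
With n = 2, Ecell = −(0.0592/2)·log([dilute]/[conc]) = −(0.0592/2)·log(0.74/2) = +0.013 V.

0.013 V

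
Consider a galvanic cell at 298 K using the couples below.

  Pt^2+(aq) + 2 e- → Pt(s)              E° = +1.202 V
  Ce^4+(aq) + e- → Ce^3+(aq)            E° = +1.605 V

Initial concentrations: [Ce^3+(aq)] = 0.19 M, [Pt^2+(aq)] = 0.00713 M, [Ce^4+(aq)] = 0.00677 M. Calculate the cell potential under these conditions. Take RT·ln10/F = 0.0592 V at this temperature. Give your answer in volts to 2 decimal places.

The Ce⁴⁺/Ce³⁺ couple has the more positive E°, so it is the cathode; Pt²⁺/Pt is the anode.
E°cell = +1.605 − (+1.202) = +0.403 V, with n = 2 electrons transferred.
The balanced reaction is 2 Ce^4+(aq) + Pt(s) → 2 Ce^3+(aq) + Pt^2+(aq), so Q = ([Ce^3+(aq)]^2·[Pt^2+(aq)]) / [Ce^4+(aq)]^2 = 5.62 and log Q = 0.749.
E = E° − (0.0592/n)·log Q = +0.403 − (0.0592/2)(0.749) = +0.38 V.

+0.38 V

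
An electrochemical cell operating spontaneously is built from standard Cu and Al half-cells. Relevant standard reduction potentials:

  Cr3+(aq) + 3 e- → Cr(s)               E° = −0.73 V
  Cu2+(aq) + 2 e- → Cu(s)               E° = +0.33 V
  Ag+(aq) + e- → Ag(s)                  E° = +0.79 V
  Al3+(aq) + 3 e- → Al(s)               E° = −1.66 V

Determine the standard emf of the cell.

The Cu²⁺/Cu couple has the higher E°, so Cu ion is reduced (cathode) and Al is oxidized (anode).
E°cell = E°(cathode) − E°(anode) = +0.33 − (−1.66) = +1.99 V.

+1.99 V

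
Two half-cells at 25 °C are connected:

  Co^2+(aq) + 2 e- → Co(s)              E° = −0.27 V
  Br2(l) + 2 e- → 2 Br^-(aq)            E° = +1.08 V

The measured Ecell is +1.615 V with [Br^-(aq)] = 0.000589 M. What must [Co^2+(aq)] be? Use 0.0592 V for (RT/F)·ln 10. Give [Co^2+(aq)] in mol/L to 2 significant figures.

0.0032 M

The Br₂/Br⁻ couple has the larger reduction potential, so it is the cathode: E°cell = +1.08 − (−0.27) = +1.35 V and n = 2.
Rearranging E = E° − (0.0592/n)·log Q gives log Q = 2(+1.35 − (+1.615))/0.0592 = −8.953.
For Br2(l) + Co(s) → 2 Br^-(aq) + Co^2+(aq), the reaction quotient is Q = [Br^-(aq)]^2·[Co^2+(aq)].
Substituting the known concentrations and solving, log [Co^2+(aq)] = −2.493 and [Co^2+(aq)] = 0.0032 M.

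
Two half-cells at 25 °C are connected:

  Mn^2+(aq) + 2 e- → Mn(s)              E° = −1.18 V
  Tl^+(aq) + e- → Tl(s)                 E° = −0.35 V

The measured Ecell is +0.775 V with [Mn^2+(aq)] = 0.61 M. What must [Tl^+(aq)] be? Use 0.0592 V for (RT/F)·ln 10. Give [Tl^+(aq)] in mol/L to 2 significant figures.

Tl⁺/Tl is the cathode (higher E°); E°cell = −0.35 − (−1.18) = +0.83 V with n = 2.
Since E = E° − (0.0592/n)·log Q, log Q = n(E° − E)/0.0592 = 1.858.
For 2 Tl^+(aq) + Mn(s) → 2 Tl(s) + Mn^2+(aq), the reaction quotient is Q = [Mn^2+(aq)] / [Tl^+(aq)]^2.
Substituting the known concentrations and solving, log [Tl^+(aq)] = −1.036 and [Tl^+(aq)] = 0.092 M.

0.092 M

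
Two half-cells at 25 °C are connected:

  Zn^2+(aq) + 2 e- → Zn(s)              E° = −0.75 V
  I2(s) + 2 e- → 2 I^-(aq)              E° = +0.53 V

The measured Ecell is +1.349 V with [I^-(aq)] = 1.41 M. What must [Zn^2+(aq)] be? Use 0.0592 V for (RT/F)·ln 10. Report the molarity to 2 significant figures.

0.0023 M

The I₂/I⁻ couple has the larger reduction potential, so it is the cathode: E°cell = +0.53 − (−0.75) = +1.28 V and n = 2.
From the Nernst equation, log Q = n(E° − E)/0.0592 = 2·(+1.28 − (+1.349))/0.0592 = −2.331.
The balanced reaction is I2(s) + Zn(s) → 2 I^-(aq) + Zn^2+(aq), so Q = [I^-(aq)]^2·[Zn^2+(aq)].
Solving for the unknown gives log [Zn^2+(aq)] = −2.629, so [Zn^2+(aq)] ≈ 0.0023 M.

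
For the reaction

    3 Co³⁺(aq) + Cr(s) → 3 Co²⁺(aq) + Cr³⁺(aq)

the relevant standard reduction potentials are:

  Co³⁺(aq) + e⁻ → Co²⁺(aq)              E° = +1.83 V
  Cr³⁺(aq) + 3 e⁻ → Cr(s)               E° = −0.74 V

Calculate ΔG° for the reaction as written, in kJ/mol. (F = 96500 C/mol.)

−744 kJ/mol

In the reaction as written Co³⁺(aq) is reduced, so the Co³⁺/Co²⁺ couple is the cathode and Cr³⁺/Cr is the anode.
E°cell = +1.83 − (−0.74) = +2.57 V; balancing electrons gives n = 3.
ΔG° = −nFE°cell = −(3)(96500)(+2.57) J/mol = −744 kJ/mol.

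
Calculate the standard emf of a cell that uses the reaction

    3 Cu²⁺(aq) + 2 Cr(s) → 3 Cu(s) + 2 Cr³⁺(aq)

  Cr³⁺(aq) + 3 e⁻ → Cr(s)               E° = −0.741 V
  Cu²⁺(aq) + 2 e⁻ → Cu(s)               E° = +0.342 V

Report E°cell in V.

In the reaction as written, Cu²⁺(aq) is reduced (cathode) and Cr³⁺(aq) is produced by oxidation at the anode.
E°cell = E°(cathode) − E°(anode) = +0.342 − (−0.741) = +1.083 V.
The positive value indicates the reaction is spontaneous as written.

+1.083 V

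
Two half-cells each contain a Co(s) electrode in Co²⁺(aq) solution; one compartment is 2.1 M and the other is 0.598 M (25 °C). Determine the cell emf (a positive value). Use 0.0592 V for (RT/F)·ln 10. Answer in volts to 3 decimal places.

For a concentration cell E°cell = 0, since both electrodes use the same couple.
The compartment with the higher Co²⁺(aq) concentration (2.1 M) acts as the cathode; ions are reduced there and produced at the dilute (0.598 M) anode.
With n = 2, Ecell = −(0.0592/2)·log([dilute]/[conc]) = −(0.0592/2)·log(0.598/2.1) = +0.016 V.

0.016 V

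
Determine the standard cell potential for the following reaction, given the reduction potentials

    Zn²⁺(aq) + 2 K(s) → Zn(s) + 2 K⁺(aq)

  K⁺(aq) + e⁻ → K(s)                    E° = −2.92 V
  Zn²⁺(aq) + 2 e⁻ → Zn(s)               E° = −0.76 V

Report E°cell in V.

+2.16 V

Zn²⁺(aq) gains electrons, so the Zn²⁺/Zn couple is the cathode; the K⁺/K couple is the anode.
E°cell = E°(cathode) − E°(anode) = −0.76 − (−2.92) = +2.16 V.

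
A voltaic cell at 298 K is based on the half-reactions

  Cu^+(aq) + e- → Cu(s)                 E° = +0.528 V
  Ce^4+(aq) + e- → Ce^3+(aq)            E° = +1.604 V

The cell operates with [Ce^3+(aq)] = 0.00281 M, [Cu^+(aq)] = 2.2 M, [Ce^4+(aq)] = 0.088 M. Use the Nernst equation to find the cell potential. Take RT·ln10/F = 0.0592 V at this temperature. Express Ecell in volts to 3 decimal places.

Since E°(Ce⁴⁺/Ce³⁺) > E°(Cu⁺/Cu), Ce⁴⁺/Ce³⁺ serves as the cathode.
E°cell = E°cat − E°an = +1.604 − (+0.528) = +1.076 V; n = 1.
For the overall reaction Ce^4+(aq) + Cu(s) → Ce^3+(aq) + Cu^+(aq), Q = ([Ce^3+(aq)]·[Cu^+(aq)]) / [Ce^4+(aq)] = 0.0703, giving log Q = −1.153.
E = E° − (0.0592/n)·log Q = +1.076 − (0.0592/1)(−1.153) = +1.144 V.

+1.144 V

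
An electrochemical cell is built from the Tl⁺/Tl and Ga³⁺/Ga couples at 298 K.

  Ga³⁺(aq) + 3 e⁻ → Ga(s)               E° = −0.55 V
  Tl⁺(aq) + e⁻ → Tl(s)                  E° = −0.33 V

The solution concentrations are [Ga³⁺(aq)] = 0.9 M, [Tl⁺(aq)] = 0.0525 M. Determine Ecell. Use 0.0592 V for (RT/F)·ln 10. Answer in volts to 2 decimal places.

Tl⁺/Tl is reduced (cathode, E° = −0.33 V) and Ga³⁺/Ga is oxidized (anode).
E°cell = E°cat − E°an = −0.33 − (−0.55) = +0.22 V; n = 3.
For the overall reaction 3 Tl⁺(aq) + Ga(s) → 3 Tl(s) + Ga³⁺(aq), Q = [Ga³⁺(aq)] / [Tl⁺(aq)]^3 = 6.22×10^3, giving log Q = 3.794.
E = E° − (0.0592/n)·log Q = +0.22 − (0.0592/3)(3.794) = +0.15 V.

+0.15 V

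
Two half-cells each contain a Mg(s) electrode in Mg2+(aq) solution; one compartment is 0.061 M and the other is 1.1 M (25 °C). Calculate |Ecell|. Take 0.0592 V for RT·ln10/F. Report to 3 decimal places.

For a concentration cell E°cell = 0, since both electrodes use the same couple.
The compartment with the higher Mg2+(aq) concentration (1.1 M) acts as the cathode; ions are reduced there and produced at the dilute (0.061 M) anode.
With n = 2, Ecell = −(0.0592/2)·log([dilute]/[conc]) = −(0.0592/2)·log(0.061/1.1) = +0.037 V.

0.037 V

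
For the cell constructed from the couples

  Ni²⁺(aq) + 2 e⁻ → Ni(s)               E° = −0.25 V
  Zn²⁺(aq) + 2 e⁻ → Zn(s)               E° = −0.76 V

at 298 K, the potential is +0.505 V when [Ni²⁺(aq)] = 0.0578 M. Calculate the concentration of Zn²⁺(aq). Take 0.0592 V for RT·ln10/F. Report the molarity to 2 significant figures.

With Ni²⁺/Ni at the cathode and Zn²⁺/Zn at the anode, E°cell = −0.25 − (−0.76) = +0.51 V (n = 2).
Rearranging E = E° − (0.0592/n)·log Q gives log Q = 2(+0.51 − (+0.505))/0.0592 = 0.169.
Balancing electrons gives Ni²⁺(aq) + Zn(s) → Ni(s) + Zn²⁺(aq); thus Q = [Zn²⁺(aq)] / [Ni²⁺(aq)].
Solving for the unknown gives log [Zn²⁺(aq)] = −1.069, so [Zn²⁺(aq)] ≈ 0.085 M.

0.085 M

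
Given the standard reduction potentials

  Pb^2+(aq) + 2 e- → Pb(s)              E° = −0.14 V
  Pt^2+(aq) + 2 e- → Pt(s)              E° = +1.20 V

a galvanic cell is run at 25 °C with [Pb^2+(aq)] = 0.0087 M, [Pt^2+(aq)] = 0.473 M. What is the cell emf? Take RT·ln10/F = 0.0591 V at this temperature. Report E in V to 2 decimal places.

+1.39 V

Since E°(Pt²⁺/Pt) > E°(Pb²⁺/Pb), Pt²⁺/Pt serves as the cathode.
The standard potential is +1.20 − (−0.14) = +1.34 V and the balanced reaction transfers n = 2 electrons.
The balanced reaction is Pt^2+(aq) + Pb(s) → Pt(s) + Pb^2+(aq), so Q = [Pb^2+(aq)] / [Pt^2+(aq)] = 0.0184 and log Q = −1.735.
Applying E = E° − (RT ln10/nF)·log Q gives +1.34 − (0.0591/2)(−1.735) = +1.39 V.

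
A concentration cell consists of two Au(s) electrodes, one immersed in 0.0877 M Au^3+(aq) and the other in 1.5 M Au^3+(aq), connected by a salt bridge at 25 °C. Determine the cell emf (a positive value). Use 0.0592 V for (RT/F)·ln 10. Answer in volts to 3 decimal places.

0.024 V

For a concentration cell E°cell = 0, since both electrodes use the same couple.
The compartment with the higher Au^3+(aq) concentration (1.5 M) acts as the cathode; ions are reduced there and produced at the dilute (0.0877 M) anode.
With n = 3, Ecell = −(0.0592/3)·log([dilute]/[conc]) = −(0.0592/3)·log(0.0877/1.5) = +0.024 V.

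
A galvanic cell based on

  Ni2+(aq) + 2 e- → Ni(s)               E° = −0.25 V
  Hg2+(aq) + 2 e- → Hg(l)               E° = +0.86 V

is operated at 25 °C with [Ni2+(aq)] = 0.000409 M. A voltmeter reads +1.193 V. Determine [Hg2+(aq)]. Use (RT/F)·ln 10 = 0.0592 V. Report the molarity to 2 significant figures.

0.26 M

The Hg²⁺/Hg couple has the larger reduction potential, so it is the cathode: E°cell = +0.86 − (−0.25) = +1.11 V and n = 2.
Rearranging E = E° − (0.0592/n)·log Q gives log Q = 2(+1.11 − (+1.193))/0.0592 = −2.804.
For Hg2+(aq) + Ni(s) → Hg(l) + Ni2+(aq), the reaction quotient is Q = [Ni2+(aq)] / [Hg2+(aq)].
Isolating [Hg2+(aq)] in Q = 10^{−2.804} yields log [Hg2+(aq)] = −0.584, i.e. 0.26 M.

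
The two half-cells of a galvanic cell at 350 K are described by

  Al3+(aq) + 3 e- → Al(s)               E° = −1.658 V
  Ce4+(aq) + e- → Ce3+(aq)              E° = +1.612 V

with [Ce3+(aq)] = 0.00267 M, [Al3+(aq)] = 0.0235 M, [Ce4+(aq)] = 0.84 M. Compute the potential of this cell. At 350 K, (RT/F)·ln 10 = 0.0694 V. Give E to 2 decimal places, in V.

+3.48 V

Ce⁴⁺/Ce³⁺ is reduced (cathode, E° = +1.612 V) and Al³⁺/Al is oxidized (anode).
E°cell = +1.612 − (−1.658) = +3.270 V, with n = 3 electrons transferred.
Balancing gives 3 Ce4+(aq) + Al(s) → 3 Ce3+(aq) + Al3+(aq); hence Q = ([Ce3+(aq)]^3·[Al3+(aq)]) / [Ce4+(aq)]^3 = 7.55×10^−10 (log Q = −9.122).
E = E° − (0.0694/n)·log Q = +3.270 − (0.0694/3)(−9.122) = +3.48 V.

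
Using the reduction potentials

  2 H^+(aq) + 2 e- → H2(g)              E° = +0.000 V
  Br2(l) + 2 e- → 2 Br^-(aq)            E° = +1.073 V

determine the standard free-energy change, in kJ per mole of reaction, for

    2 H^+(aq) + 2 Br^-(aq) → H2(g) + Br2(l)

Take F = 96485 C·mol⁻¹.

+207 kJ/mol

In the reaction as written H^+(aq) is reduced, so the 2H⁺/H₂ couple is the cathode and Br₂/Br⁻ is the anode.
E°cell = +0.000 − (+1.073) = −1.073 V; balancing electrons gives n = 2.
ΔG° = −nFE°cell = −(2)(96485)(−1.073) J/mol = +207 kJ/mol.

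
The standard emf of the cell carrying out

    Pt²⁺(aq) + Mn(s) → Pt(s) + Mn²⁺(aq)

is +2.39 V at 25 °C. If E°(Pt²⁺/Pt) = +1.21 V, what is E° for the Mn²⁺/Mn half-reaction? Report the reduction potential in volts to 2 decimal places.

−1.18 V

In the reaction as written the Pt²⁺/Pt couple is reduced (cathode) and Mn²⁺/Mn is oxidized (anode), so E°cell = E°(Pt²⁺/Pt) − E°(Mn²⁺/Mn).
E°(Mn²⁺/Mn) = E°(cathode) − E°cell = +1.21 − (+2.39) = −1.18 V.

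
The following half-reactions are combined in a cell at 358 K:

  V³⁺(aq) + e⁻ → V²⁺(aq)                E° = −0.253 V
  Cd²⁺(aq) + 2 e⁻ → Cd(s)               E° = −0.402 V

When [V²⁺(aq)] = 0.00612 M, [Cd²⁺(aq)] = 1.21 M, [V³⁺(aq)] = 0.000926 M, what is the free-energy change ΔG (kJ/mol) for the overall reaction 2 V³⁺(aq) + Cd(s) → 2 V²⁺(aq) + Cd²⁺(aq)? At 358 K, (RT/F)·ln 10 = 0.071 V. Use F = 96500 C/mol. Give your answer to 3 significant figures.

−16.9 kJ/mol

E°cell = −0.253 − (−0.402) = +0.149 V; the balanced reaction transfers n = 2 electrons.
Here Q = ([V²⁺(aq)]^2·[Cd²⁺(aq)]) / [V³⁺(aq)]^2 = 52.9 (log Q = 1.723), giving E = +0.149 − (0.071/2)·(1.723) = +0.0878 V.
ΔG = −nFE = −(2)(96500)(+0.0878) J/mol = −16.9 kJ/mol.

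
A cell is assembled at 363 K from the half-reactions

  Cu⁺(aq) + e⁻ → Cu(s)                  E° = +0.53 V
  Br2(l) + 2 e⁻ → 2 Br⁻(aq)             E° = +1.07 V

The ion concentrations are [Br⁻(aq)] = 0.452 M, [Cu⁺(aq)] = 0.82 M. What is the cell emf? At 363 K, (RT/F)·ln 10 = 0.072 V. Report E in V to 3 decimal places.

Br₂/Br⁻ is reduced (cathode, E° = +1.07 V) and Cu⁺/Cu is oxidized (anode).
The standard potential is +1.07 − (+0.53) = +0.54 V and the balanced reaction transfers n = 2 electrons.
For the overall reaction Br2(l) + 2 Cu(s) → 2 Br⁻(aq) + 2 Cu⁺(aq), Q = [Br⁻(aq)]^2·[Cu⁺(aq)]^2 = 0.137, giving log Q = −0.862.
Applying E = E° − (RT ln10/nF)·log Q gives +0.54 − (0.072/2)(−0.862) = +0.571 V.

+0.571 V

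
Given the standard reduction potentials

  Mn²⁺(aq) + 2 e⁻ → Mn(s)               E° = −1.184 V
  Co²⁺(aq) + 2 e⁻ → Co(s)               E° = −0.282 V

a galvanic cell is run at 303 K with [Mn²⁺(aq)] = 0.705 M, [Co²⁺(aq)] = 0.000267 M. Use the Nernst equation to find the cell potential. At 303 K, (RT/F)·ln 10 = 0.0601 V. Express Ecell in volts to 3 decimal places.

The Co²⁺/Co couple has the more positive E°, so it is the cathode; Mn²⁺/Mn is the anode.
E°cell = E°cat − E°an = −0.282 − (−1.184) = +0.902 V; n = 2.
The balanced reaction is Co²⁺(aq) + Mn(s) → Co(s) + Mn²⁺(aq), so Q = [Mn²⁺(aq)] / [Co²⁺(aq)] = 2.64×10^3 and log Q = 3.422.
Applying E = E° − (RT ln10/nF)·log Q gives +0.902 − (0.0601/2)(3.422) = +0.799 V.

+0.799 V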